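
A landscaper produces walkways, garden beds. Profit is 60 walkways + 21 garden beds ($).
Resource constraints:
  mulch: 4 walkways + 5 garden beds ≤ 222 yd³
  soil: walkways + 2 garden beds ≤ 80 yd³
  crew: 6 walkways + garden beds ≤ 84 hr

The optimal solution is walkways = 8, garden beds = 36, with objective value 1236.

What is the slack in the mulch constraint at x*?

10

mulch used = 4·8 + 5·36 = 212; slack = 222 − 212 = 10.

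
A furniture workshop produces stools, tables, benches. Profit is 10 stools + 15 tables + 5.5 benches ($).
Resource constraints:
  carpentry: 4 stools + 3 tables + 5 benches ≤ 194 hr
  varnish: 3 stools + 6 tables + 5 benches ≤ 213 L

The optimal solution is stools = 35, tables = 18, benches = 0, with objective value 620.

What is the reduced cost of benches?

Both carpentry and varnish are binding at x*.
Dual feasibility on the basic columns requires 4·y_carpentry + 3·y_varnish = 10, 3·y_carpentry + 6·y_varnish = 15.
This yields shadow prices y_carpentry = 1, y_varnish = 2.
Reduced cost of benches: c₃ − yᵀa₃ = 5.5 − (1·5 + 2·5) = 5.5 − 15 = -9.5.

-9.5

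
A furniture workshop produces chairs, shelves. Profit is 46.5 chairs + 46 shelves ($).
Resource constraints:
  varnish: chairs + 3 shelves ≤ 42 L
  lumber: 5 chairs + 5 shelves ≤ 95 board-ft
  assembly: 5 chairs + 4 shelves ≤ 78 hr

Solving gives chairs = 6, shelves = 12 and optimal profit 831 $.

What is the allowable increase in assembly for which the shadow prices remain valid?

5.5

Binding constraints: varnish, assembly. The basis is B = [[1,3],[5,4]] with det -11.
Per unit increase in assembly, x* moves by d = (0.2727, -0.0909).
The basis stays optimal until lumber becomes binding; allowable increase = 5.5 hr.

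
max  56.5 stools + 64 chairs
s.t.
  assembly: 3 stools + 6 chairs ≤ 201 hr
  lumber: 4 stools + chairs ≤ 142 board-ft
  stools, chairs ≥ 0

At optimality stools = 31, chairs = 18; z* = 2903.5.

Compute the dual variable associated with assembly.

9.5

At the optimum: assembly uses 201 of 201 (binding); lumber uses 142 of 142 (binding).
From A_Bᵀ y = c: 3·y_assembly + 4·y_lumber = 56.5; 6·y_assembly + 1·y_lumber = 64.
Solving: y_assembly = 9.5, y_lumber = 7.
Shadow price of assembly = 9.5.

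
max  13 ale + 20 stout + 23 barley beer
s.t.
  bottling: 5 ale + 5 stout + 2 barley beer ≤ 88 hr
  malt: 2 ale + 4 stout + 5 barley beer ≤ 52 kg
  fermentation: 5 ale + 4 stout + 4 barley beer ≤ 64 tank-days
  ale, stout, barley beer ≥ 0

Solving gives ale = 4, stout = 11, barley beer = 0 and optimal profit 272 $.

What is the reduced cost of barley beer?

-1

Binding: malt and fermentation. Non-binding: bottling (13 unused).
Since bottling is not tight, its dual is 0.
Dual feasibility on the basic columns requires 2·y_malt + 5·y_fermentation = 13, 4·y_malt + 4·y_fermentation = 20.
This yields shadow prices y_malt = 4, y_fermentation = 1.
Reduced cost of barley beer: c₃ − yᵀa₃ = 23 − (4·5 + 1·4) = 23 − 24 = -1.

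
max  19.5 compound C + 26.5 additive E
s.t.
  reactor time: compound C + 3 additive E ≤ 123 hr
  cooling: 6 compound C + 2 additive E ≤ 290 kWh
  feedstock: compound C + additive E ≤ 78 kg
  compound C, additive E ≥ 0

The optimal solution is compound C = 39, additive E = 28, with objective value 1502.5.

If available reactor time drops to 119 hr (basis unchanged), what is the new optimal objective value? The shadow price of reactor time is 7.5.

1472.5

Δb = -4, so new z* = 1502.5 + (7.5)·(-4) = 1502.5 − 30 = 1472.5.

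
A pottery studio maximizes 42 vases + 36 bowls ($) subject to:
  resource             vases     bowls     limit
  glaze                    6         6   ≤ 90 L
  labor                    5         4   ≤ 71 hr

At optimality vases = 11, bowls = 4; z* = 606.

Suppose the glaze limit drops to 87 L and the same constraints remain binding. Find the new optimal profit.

At the optimum: glaze uses 90 of 90 (binding); labor uses 71 of 71 (binding).
Dual feasibility on the basic columns requires 6·y_glaze + 5·y_labor = 42, 6·y_glaze + 4·y_labor = 36.
This yields shadow prices y_glaze = 2, y_labor = 6.
Δz = y_glaze·Δb = 2 × (-3) = -6, so new z* = 606 − 6 = 600.

600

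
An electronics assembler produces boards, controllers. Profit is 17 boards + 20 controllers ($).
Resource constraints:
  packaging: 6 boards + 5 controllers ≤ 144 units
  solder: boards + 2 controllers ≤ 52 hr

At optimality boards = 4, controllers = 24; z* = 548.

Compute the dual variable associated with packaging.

2

Check each constraint at x*: packaging 144/144 (tight); solder 52/52 (tight).
The binding rows give the dual system: 6·y_packaging + 1·y_solder = 17 and 5·y_packaging + 2·y_solder = 20.
→ y_packaging = 2 and y_solder = 5.
Shadow price of packaging = 2.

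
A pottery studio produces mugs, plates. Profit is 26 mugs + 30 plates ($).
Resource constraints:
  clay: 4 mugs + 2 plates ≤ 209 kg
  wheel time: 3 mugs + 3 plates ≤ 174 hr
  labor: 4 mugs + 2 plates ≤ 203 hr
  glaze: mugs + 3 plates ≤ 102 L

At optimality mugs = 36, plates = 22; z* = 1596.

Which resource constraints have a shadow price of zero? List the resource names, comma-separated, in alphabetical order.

clay, labor

clay: 188/209 (slack 21)
wheel time: 174/174 (binding)
labor: 188/203 (slack 15)
glaze: 102/102 (binding)
By complementary slackness, a constraint with positive slack has shadow price 0 → clay, labor.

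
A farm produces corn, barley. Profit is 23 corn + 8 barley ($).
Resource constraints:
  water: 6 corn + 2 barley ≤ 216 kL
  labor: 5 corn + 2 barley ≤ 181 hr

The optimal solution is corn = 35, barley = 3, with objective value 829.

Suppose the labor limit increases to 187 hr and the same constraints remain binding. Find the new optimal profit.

835

Both water and labor are binding at x*.
From A_Bᵀ y = c: 6·y_water + 5·y_labor = 23; 2·y_water + 2·y_labor = 8.
This yields shadow prices y_water = 3, y_labor = 1.
Δz = y_labor·Δb = 1 × (6) = 6, so new z* = 829 + 6 = 835.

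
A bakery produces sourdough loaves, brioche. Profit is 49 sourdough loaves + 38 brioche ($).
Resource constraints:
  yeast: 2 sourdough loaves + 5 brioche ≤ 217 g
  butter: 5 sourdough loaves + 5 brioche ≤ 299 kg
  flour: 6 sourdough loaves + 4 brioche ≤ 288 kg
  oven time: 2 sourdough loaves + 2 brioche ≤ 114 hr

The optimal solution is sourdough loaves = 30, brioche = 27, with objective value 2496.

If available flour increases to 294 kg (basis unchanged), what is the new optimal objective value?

Binding: flour and oven time. Non-binding: yeast (22 unused), butter (14 unused).
Slack constraints have shadow price 0 (complementary slackness).
Dual feasibility on the basic columns requires 6·y_flour + 2·y_oven time = 49, 4·y_flour + 2·y_oven time = 38.
Solving: y_flour = 5.5, y_oven time = 8.
Δz = y_flour·Δb = 5.5 × (6) = 33, so new z* = 2496 + 33 = 2529.

2529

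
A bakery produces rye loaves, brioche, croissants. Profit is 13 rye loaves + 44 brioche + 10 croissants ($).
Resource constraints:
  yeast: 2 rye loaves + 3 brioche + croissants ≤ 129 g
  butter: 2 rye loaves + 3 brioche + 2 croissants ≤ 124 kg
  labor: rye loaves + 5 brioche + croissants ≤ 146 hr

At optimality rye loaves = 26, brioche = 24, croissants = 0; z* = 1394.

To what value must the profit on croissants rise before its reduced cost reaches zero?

13

At the optimum: yeast uses 124 of 129 (slack = 5); butter uses 124 of 124 (binding); labor uses 146 of 146 (binding).
Slack constraints have shadow price 0 (complementary slackness).
From A_Bᵀ y = c: 2·y_butter + 1·y_labor = 13; 3·y_butter + 5·y_labor = 44.
→ y_butter = 3 and y_labor = 7.
croissants enters the basis when its profit ≥ yᵀa₃ = 3·2 + 7·1 = 13.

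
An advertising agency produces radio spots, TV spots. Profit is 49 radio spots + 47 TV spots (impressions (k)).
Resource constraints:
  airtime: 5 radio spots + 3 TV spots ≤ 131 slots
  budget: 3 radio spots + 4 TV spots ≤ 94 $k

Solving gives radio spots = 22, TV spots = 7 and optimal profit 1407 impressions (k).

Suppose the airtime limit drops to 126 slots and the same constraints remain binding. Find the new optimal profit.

Both airtime and budget are binding at x*.
Dual feasibility on the basic columns requires 5·y_airtime + 3·y_budget = 49, 3·y_airtime + 4·y_budget = 47.
Solving: y_airtime = 5, y_budget = 8.
Δz = y_airtime·Δb = 5 × (-5) = -25, so new z* = 1407 − 25 = 1382.

1382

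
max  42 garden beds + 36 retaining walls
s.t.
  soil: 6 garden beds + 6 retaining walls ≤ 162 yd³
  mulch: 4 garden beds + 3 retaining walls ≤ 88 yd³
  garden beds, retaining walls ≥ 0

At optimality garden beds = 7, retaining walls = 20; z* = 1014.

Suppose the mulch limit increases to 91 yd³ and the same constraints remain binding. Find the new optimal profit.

1032

Check each constraint at x*: soil 162/162 (tight); mulch 88/88 (tight).
The binding rows give the dual system: 6·y_soil + 4·y_mulch = 42 and 6·y_soil + 3·y_mulch = 36.
Solving: y_soil = 3, y_mulch = 6.
Δz = y_mulch·Δb = 6 × (3) = 18, so new z* = 1014 + 18 = 1032.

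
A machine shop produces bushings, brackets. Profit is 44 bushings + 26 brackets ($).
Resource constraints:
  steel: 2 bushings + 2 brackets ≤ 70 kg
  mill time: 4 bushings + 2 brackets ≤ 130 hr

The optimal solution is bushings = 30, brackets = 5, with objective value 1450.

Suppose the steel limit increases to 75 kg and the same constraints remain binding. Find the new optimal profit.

Check each constraint at x*: steel 70/70 (tight); mill time 130/130 (tight).
The binding rows give the dual system: 2·y_steel + 4·y_mill time = 44 and 2·y_steel + 2·y_mill time = 26.
→ y_steel = 4 and y_mill time = 9.
Δz = y_steel·Δb = 4 × (5) = 20, so new z* = 1450 + 20 = 1470.

1470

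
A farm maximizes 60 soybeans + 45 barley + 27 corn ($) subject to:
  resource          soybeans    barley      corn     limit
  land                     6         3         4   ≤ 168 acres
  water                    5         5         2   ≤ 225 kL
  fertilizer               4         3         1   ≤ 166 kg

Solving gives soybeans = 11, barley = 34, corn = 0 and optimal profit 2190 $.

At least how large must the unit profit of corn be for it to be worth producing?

At the optimum: land uses 168 of 168 (binding); water uses 225 of 225 (binding); fertilizer uses 146 of 166 (slack = 20).
Since fertilizer is not tight, its dual is 0.
Dual feasibility on the basic columns requires 6·y_land + 5·y_water = 60, 3·y_land + 5·y_water = 45.
This yields shadow prices y_land = 5, y_water = 6.
corn enters the basis when its profit ≥ yᵀa₃ = 5·4 + 6·2 = 32.

32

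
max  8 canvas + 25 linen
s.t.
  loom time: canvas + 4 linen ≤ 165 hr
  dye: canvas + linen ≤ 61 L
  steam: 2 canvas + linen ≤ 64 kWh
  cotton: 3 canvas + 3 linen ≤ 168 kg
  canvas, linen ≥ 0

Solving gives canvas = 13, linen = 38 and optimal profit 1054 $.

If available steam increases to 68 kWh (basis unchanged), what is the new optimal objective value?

1058

Check each constraint at x*: loom time 165/165 (tight); dye 51/61 (slack 10); steam 64/64 (tight); cotton 153/168 (slack 15).
Slack constraints have shadow price 0 (complementary slackness).
The binding rows give the dual system: 1·y_loom time + 2·y_steam = 8 and 4·y_loom time + 1·y_steam = 25.
This yields shadow prices y_loom time = 6, y_steam = 1.
Δz = y_steam·Δb = 1 × (4) = 4, so new z* = 1054 + 4 = 1058.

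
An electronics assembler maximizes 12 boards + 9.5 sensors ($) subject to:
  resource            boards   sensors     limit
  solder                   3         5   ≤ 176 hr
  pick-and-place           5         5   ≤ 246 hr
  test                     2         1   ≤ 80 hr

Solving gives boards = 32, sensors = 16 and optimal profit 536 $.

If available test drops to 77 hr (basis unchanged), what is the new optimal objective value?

At the optimum: solder uses 176 of 176 (binding); pick-and-place uses 240 of 246 (slack = 6); test uses 80 of 80 (binding).
Since pick-and-place is not tight, its dual is 0.
The binding rows give the dual system: 3·y_solder + 2·y_test = 12 and 5·y_solder + 1·y_test = 9.5.
→ y_solder = 1 and y_test = 4.5.
Δz = y_test·Δb = 4.5 × (-3) = -13.5, so new z* = 536 − 13.5 = 522.5.

522.5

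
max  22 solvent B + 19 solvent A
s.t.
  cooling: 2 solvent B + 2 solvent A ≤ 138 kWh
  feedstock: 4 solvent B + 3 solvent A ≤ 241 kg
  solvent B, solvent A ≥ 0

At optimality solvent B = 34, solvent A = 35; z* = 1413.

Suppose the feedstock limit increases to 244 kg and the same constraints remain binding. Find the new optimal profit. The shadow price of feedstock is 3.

1422

Δb = 3, so new z* = 1413 + (3)·(3) = 1413 + 9 = 1422.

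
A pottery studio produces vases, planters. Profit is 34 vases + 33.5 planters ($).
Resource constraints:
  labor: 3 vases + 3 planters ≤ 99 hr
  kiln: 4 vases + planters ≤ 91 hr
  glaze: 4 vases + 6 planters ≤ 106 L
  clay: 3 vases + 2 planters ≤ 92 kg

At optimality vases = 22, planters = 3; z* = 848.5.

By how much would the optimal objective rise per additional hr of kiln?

Check each constraint at x*: labor 75/99 (slack 24); kiln 91/91 (tight); glaze 106/106 (tight); clay 72/92 (slack 20).
By complementary slackness, y = 0 for the non-binding constraints.
Dual feasibility on the basic columns requires 4·y_kiln + 4·y_glaze = 34, 1·y_kiln + 6·y_glaze = 33.5.
→ y_kiln = 3.5 and y_glaze = 5.
Shadow price of kiln = 3.5.

3.5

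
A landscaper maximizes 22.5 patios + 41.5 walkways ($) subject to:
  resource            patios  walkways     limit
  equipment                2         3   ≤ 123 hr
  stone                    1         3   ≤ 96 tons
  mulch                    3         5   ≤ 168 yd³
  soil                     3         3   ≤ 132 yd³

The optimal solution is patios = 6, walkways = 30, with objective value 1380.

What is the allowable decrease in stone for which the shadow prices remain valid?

Binding constraints: stone, mulch. The basis is B = [[1,3],[3,5]] with det -4.
Per unit decrease in stone, x* moves by d = (1.25, -0.75).
The basis stays optimal until soil becomes binding; allowable decrease = 16 tons.

16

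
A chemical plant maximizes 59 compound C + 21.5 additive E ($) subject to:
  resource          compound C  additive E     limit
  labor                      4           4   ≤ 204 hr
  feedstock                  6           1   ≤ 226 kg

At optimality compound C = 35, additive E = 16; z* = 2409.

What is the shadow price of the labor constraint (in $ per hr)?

Both labor and feedstock are binding at x*.
From A_Bᵀ y = c: 4·y_labor + 6·y_feedstock = 59; 4·y_labor + 1·y_feedstock = 21.5.
→ y_labor = 3.5 and y_feedstock = 7.5.
Shadow price of labor = 3.5.

3.5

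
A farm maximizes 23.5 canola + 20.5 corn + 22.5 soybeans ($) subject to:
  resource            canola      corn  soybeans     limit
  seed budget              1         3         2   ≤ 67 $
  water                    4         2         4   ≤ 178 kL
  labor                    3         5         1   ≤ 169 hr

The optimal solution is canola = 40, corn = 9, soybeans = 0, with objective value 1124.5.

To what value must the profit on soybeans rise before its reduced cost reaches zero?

Check each constraint at x*: seed budget 67/67 (tight); water 178/178 (tight); labor 165/169 (slack 4).
Slack constraints have shadow price 0 (complementary slackness).
The binding rows give the dual system: 1·y_seed budget + 4·y_water = 23.5 and 3·y_seed budget + 2·y_water = 20.5.
Solving: y_seed budget = 3.5, y_water = 5.
soybeans enters the basis when its profit ≥ yᵀa₃ = 3.5·2 + 5·4 = 27.

27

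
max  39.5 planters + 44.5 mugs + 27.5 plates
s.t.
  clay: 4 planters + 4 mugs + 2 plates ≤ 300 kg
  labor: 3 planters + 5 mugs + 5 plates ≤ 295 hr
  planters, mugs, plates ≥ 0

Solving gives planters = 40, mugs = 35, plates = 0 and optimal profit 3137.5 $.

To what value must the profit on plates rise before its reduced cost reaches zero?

28.5

Check each constraint at x*: clay 300/300 (tight); labor 295/295 (tight).
Dual feasibility on the basic columns requires 4·y_clay + 3·y_labor = 39.5, 4·y_clay + 5·y_labor = 44.5.
→ y_clay = 8 and y_labor = 2.5.
plates enters the basis when its profit ≥ yᵀa₃ = 8·2 + 2.5·5 = 28.5.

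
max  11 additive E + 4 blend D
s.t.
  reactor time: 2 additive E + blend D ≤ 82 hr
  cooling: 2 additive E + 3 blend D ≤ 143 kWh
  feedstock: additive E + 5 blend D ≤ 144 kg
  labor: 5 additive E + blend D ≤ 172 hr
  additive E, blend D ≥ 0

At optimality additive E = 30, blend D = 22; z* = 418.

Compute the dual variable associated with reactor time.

3

At the optimum: reactor time uses 82 of 82 (binding); cooling uses 126 of 143 (slack = 17); feedstock uses 140 of 144 (slack = 4); labor uses 172 of 172 (binding).
Since cooling, feedstock are not tight, their duals are 0.
Dual feasibility on the basic columns requires 2·y_reactor time + 5·y_labor = 11, 1·y_reactor time + 1·y_labor = 4.
→ y_reactor time = 3 and y_labor = 1.
Shadow price of reactor time = 3.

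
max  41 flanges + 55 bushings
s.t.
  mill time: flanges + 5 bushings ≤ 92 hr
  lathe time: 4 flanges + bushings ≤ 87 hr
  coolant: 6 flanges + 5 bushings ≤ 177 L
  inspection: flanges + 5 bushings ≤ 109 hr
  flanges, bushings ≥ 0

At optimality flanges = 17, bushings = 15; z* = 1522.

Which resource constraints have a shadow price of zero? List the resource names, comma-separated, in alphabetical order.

inspection, lathe time

mill time: 92/92 (binding)
lathe time: 83/87 (slack 4)
coolant: 177/177 (binding)
inspection: 92/109 (slack 17)
By complementary slackness, a constraint with positive slack has shadow price 0 → inspection, lathe time.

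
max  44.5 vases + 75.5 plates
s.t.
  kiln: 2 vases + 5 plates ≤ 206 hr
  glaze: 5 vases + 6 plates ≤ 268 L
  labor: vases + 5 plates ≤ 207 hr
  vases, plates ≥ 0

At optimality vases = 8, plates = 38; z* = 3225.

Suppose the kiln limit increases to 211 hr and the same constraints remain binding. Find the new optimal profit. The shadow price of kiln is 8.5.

3267.5

Δb = 5, so new z* = 3225 + (8.5)·(5) = 3225 + 42.5 = 3267.5.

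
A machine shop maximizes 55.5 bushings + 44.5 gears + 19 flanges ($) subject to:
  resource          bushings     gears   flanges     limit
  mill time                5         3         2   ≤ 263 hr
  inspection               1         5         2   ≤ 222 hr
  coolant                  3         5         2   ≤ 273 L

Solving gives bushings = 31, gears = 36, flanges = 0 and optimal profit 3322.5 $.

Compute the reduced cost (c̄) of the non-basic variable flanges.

-6

Binding: mill time and coolant. Non-binding: inspection (11 unused).
Since inspection is not tight, its dual is 0.
The binding rows give the dual system: 5·y_mill time + 3·y_coolant = 55.5 and 3·y_mill time + 5·y_coolant = 44.5.
Solving: y_mill time = 9, y_coolant = 3.5.
Reduced cost of flanges: c₃ − yᵀa₃ = 19 − (9·2 + 3.5·2) = 19 − 25 = -6.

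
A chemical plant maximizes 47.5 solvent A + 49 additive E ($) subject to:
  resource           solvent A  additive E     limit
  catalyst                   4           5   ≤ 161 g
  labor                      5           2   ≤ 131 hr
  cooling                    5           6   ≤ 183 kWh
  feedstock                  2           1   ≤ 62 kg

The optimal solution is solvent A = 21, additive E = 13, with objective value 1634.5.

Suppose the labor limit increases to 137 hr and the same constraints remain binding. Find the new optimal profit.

1646.5

At the optimum: catalyst uses 149 of 161 (slack = 12); labor uses 131 of 131 (binding); cooling uses 183 of 183 (binding); feedstock uses 55 of 62 (slack = 7).
Since catalyst, feedstock are not tight, their duals are 0.
The binding rows give the dual system: 5·y_labor + 5·y_cooling = 47.5 and 2·y_labor + 6·y_cooling = 49.
This yields shadow prices y_labor = 2, y_cooling = 7.5.
Δz = y_labor·Δb = 2 × (6) = 12, so new z* = 1634.5 + 12 = 1646.5.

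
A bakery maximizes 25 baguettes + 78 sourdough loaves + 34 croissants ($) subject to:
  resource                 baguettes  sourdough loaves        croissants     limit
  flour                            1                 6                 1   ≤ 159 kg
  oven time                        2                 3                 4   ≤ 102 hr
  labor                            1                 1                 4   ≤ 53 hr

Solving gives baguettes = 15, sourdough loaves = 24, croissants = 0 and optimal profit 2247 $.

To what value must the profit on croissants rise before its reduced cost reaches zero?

Binding: flour and oven time. Non-binding: labor (14 unused).
Slack constraints have shadow price 0 (complementary slackness).
From A_Bᵀ y = c: 1·y_flour + 2·y_oven time = 25; 6·y_flour + 3·y_oven time = 78.
Solving: y_flour = 9, y_oven time = 8.
croissants enters the basis when its profit ≥ yᵀa₃ = 9·1 + 8·4 = 41.

41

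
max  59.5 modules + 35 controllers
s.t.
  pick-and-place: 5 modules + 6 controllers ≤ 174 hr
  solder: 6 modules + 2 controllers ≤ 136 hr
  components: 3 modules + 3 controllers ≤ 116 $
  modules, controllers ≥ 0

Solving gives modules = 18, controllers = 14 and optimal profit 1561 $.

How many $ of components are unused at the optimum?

components used = 3·18 + 3·14 = 96; slack = 116 − 96 = 20.

20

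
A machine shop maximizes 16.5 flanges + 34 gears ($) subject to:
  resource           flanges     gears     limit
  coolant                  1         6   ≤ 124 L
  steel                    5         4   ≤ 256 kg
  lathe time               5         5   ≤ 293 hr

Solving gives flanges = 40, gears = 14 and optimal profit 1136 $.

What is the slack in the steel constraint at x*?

0

steel used = 5·40 + 4·14 = 256; slack = 256 − 256 = 0.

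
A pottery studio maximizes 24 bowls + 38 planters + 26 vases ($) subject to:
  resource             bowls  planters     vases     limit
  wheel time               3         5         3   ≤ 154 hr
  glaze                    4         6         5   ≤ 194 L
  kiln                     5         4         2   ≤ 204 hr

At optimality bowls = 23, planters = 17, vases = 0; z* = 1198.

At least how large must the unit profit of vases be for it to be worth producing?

27

At the optimum: wheel time uses 154 of 154 (binding); glaze uses 194 of 194 (binding); kiln uses 183 of 204 (slack = 21).
Since kiln is not tight, its dual is 0.
The binding rows give the dual system: 3·y_wheel time + 4·y_glaze = 24 and 5·y_wheel time + 6·y_glaze = 38.
Solving: y_wheel time = 4, y_glaze = 3.
vases enters the basis when its profit ≥ yᵀa₃ = 4·3 + 3·5 = 27.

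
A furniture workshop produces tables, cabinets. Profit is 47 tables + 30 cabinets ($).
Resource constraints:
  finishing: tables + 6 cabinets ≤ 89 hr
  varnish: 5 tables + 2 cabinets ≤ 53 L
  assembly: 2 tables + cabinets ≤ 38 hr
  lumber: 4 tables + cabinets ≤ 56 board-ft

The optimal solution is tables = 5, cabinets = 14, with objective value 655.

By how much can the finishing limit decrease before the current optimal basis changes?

Binding constraints: finishing, varnish. The basis is B = [[1,6],[5,2]] with det -28.
Per unit decrease in finishing, x* moves by d = (0.0714, -0.1786).
The basis stays optimal until cabinets reaches 0; allowable decrease = 78.4 hr.

78.4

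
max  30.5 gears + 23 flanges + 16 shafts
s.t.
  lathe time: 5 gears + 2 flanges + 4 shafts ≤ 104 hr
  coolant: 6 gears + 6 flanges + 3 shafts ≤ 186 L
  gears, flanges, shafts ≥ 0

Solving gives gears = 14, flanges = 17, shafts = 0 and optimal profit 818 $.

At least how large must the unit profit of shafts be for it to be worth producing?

Both lathe time and coolant are binding at x*.
From A_Bᵀ y = c: 5·y_lathe time + 6·y_coolant = 30.5; 2·y_lathe time + 6·y_coolant = 23.
Solving: y_lathe time = 2.5, y_coolant = 3.
shafts enters the basis when its profit ≥ yᵀa₃ = 2.5·4 + 3·3 = 19.

19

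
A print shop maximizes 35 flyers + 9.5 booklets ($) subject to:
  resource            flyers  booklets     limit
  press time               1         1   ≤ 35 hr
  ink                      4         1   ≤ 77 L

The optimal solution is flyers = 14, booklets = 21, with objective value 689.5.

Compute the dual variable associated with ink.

8.5

Check each constraint at x*: press time 35/35 (tight); ink 77/77 (tight).
The binding rows give the dual system: 1·y_press time + 4·y_ink = 35 and 1·y_press time + 1·y_ink = 9.5.
→ y_press time = 1 and y_ink = 8.5.
Shadow price of ink = 8.5.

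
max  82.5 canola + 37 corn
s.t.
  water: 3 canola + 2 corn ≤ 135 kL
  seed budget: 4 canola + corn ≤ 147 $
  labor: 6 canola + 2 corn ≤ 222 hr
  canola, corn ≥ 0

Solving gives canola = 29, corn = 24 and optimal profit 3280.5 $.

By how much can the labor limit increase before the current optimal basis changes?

8.4

Binding constraints: water, labor. The basis is B = [[3,2],[6,2]] with det -6.
Per unit increase in labor, x* moves by d = (0.3333, -0.5).
The basis stays optimal until seed budget becomes binding; allowable increase = 8.4 hr.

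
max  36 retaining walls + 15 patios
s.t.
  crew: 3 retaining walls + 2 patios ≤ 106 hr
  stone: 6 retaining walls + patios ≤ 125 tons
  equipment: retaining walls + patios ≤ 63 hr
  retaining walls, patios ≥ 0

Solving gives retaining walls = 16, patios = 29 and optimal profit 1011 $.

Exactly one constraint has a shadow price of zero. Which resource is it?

equipment

crew: 106/106 (binding)
stone: 125/125 (binding)
equipment: 45/63 (slack 18)
By complementary slackness, a constraint with positive slack has shadow price 0 → equipment.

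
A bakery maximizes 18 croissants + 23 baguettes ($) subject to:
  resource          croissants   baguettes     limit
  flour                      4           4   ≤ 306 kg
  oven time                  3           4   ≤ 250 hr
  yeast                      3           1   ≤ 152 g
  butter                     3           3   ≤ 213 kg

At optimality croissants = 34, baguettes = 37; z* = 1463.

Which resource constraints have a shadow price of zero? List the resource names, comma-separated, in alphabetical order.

flour: 284/306 (slack 22)
oven time: 250/250 (binding)
yeast: 139/152 (slack 13)
butter: 213/213 (binding)
By complementary slackness, a constraint with positive slack has shadow price 0 → flour, yeast.

flour, yeast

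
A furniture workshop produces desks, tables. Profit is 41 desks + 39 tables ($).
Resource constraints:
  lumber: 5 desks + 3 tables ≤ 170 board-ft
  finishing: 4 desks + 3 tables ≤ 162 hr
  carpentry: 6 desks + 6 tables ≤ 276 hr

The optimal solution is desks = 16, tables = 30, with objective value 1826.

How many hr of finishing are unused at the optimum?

8

finishing used = 4·16 + 3·30 = 154; slack = 162 − 154 = 8.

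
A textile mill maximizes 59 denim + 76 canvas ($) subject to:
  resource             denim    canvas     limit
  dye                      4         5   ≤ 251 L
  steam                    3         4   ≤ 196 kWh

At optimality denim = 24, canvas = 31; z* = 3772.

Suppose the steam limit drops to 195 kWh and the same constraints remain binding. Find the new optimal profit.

Check each constraint at x*: dye 251/251 (tight); steam 196/196 (tight).
From A_Bᵀ y = c: 4·y_dye + 3·y_steam = 59; 5·y_dye + 4·y_steam = 76.
Solving: y_dye = 8, y_steam = 9.
Δz = y_steam·Δb = 9 × (-1) = -9, so new z* = 3772 − 9 = 3763.

3763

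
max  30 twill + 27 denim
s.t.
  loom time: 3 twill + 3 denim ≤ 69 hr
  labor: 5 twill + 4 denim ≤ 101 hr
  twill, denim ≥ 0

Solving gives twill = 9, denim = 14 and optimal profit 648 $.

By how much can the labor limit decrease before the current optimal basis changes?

9

Binding constraints: loom time, labor. The basis is B = [[3,3],[5,4]] with det -3.
Per unit decrease in labor, x* moves by d = (-1, 1).
The basis stays optimal until twill reaches 0; allowable decrease = 9 hr.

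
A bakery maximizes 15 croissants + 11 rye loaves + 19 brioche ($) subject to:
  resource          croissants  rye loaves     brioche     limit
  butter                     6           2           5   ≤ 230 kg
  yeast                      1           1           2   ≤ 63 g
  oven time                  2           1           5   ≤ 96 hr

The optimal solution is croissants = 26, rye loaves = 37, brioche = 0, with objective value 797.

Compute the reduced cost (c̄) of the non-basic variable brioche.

Check each constraint at x*: butter 230/230 (tight); yeast 63/63 (tight); oven time 89/96 (slack 7).
By complementary slackness, y = 0 for the non-binding constraint.
The binding rows give the dual system: 6·y_butter + 1·y_yeast = 15 and 2·y_butter + 1·y_yeast = 11.
This yields shadow prices y_butter = 1, y_yeast = 9.
Reduced cost of brioche: c₃ − yᵀa₃ = 19 − (1·5 + 9·2) = 19 − 23 = -4.

-4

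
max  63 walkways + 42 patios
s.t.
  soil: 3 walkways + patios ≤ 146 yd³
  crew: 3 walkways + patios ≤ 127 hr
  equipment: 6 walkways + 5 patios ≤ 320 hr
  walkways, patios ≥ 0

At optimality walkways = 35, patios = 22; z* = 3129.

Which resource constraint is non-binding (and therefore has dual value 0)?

soil

soil: 127/146 (slack 19)
crew: 127/127 (binding)
equipment: 320/320 (binding)
By complementary slackness, a constraint with positive slack has shadow price 0 → soil.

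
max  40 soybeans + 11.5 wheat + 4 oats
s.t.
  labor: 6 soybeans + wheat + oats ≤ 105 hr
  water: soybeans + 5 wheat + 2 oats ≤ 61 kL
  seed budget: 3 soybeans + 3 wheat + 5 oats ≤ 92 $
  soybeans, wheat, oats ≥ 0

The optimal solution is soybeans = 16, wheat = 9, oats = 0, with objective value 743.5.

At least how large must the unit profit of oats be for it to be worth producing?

8.5

At the optimum: labor uses 105 of 105 (binding); water uses 61 of 61 (binding); seed budget uses 75 of 92 (slack = 17).
By complementary slackness, y = 0 for the non-binding constraint.
Dual feasibility on the basic columns requires 6·y_labor + 1·y_water = 40, 1·y_labor + 5·y_water = 11.5.
This yields shadow prices y_labor = 6.5, y_water = 1.
oats enters the basis when its profit ≥ yᵀa₃ = 6.5·1 + 1·2 = 8.5.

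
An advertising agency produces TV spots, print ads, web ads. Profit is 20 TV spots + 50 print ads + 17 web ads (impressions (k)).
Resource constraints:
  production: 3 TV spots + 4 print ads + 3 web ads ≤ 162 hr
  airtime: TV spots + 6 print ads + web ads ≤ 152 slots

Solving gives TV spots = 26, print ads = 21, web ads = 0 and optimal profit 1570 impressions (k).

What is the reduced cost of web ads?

-3

Both production and airtime are binding at x*.
From A_Bᵀ y = c: 3·y_production + 1·y_airtime = 20; 4·y_production + 6·y_airtime = 50.
This yields shadow prices y_production = 5, y_airtime = 5.
Reduced cost of web ads: c₃ − yᵀa₃ = 17 − (5·3 + 5·1) = 17 − 20 = -3.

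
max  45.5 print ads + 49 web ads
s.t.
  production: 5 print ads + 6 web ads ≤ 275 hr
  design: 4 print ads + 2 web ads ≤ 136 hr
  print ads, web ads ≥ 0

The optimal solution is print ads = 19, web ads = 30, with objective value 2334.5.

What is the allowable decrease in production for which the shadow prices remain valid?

105

Binding constraints: production, design. The basis is B = [[5,6],[4,2]] with det -14.
Per unit decrease in production, x* moves by d = (0.1429, -0.2857).
The basis stays optimal until web ads reaches 0; allowable decrease = 105 hr.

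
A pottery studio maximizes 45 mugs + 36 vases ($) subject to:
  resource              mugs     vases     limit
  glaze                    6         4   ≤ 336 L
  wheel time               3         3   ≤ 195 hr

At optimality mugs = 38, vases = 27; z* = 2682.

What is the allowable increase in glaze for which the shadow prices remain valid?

Binding constraints: glaze, wheel time. The basis is B = [[6,4],[3,3]] with det 6.
Per unit increase in glaze, x* moves by d = (0.5, -0.5).
The basis stays optimal until vases reaches 0; allowable increase = 54 L.

54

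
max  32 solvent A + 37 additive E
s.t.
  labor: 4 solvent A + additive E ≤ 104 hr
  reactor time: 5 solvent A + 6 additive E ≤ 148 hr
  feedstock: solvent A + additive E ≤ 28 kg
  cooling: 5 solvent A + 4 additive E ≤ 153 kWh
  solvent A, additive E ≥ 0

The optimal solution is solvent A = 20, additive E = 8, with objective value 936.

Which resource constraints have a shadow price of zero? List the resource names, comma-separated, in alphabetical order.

cooling, labor

labor: 88/104 (slack 16)
reactor time: 148/148 (binding)
feedstock: 28/28 (binding)
cooling: 132/153 (slack 21)
By complementary slackness, a constraint with positive slack has shadow price 0 → cooling, labor.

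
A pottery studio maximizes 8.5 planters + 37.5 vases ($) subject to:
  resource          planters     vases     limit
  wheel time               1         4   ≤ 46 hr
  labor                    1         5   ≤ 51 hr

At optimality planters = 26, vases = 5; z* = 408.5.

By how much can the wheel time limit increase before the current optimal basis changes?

Binding constraints: wheel time, labor. The basis is B = [[1,4],[1,5]] with det 1.
Per unit increase in wheel time, x* moves by d = (5, -1).
The basis stays optimal until vases reaches 0; allowable increase = 5 hr.

5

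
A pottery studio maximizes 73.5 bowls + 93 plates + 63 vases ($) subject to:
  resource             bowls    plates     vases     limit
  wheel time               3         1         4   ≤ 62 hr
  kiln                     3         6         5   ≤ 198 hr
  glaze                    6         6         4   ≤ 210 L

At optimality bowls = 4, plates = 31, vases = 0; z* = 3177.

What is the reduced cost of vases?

-5.5

Check each constraint at x*: wheel time 43/62 (slack 19); kiln 198/198 (tight); glaze 210/210 (tight).
By complementary slackness, y = 0 for the non-binding constraint.
From A_Bᵀ y = c: 3·y_kiln + 6·y_glaze = 73.5; 6·y_kiln + 6·y_glaze = 93.
→ y_kiln = 6.5 and y_glaze = 9.
Reduced cost of vases: c₃ − yᵀa₃ = 63 − (6.5·5 + 9·4) = 63 − 68.5 = -5.5.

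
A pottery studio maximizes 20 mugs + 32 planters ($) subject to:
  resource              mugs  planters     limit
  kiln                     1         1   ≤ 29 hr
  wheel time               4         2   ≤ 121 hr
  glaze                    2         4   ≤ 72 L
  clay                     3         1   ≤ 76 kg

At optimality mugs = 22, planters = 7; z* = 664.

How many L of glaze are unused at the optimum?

glaze used = 2·22 + 4·7 = 72; slack = 72 − 72 = 0.

0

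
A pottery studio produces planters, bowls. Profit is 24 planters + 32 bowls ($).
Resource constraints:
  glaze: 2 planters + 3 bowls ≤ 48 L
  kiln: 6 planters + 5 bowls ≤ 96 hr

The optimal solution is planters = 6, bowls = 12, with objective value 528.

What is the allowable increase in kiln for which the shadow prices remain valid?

48

Binding constraints: glaze, kiln. The basis is B = [[2,3],[6,5]] with det -8.
Per unit increase in kiln, x* moves by d = (0.375, -0.25).
The basis stays optimal until bowls reaches 0; allowable increase = 48 hr.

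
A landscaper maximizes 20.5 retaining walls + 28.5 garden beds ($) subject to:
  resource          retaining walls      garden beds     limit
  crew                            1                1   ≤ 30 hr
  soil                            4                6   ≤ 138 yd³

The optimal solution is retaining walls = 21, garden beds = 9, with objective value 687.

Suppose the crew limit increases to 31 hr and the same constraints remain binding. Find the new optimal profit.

Check each constraint at x*: crew 30/30 (tight); soil 138/138 (tight).
Dual feasibility on the basic columns requires 1·y_crew + 4·y_soil = 20.5, 1·y_crew + 6·y_soil = 28.5.
→ y_crew = 4.5 and y_soil = 4.
Δz = y_crew·Δb = 4.5 × (1) = 4.5, so new z* = 687 + 4.5 = 691.5.

691.5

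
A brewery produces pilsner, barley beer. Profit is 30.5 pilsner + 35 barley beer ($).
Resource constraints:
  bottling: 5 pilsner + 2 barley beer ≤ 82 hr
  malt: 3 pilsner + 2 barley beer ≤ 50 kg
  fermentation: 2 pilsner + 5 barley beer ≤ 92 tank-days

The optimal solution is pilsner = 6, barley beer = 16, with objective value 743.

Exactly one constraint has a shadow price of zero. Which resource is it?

bottling

bottling: 62/82 (slack 20)
malt: 50/50 (binding)
fermentation: 92/92 (binding)
By complementary slackness, a constraint with positive slack has shadow price 0 → bottling.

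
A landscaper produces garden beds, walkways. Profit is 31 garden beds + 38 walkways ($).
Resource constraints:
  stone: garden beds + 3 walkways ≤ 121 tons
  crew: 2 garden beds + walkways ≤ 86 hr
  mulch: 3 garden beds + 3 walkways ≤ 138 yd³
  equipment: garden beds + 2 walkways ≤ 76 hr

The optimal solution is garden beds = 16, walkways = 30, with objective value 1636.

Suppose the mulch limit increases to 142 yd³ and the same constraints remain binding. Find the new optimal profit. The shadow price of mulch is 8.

Δb = 4, so new z* = 1636 + (8)·(4) = 1636 + 32 = 1668.

1668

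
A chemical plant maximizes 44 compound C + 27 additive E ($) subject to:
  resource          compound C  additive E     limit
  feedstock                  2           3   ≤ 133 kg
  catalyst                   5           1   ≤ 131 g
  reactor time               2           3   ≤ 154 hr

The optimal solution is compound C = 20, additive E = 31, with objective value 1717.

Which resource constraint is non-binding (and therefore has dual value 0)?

feedstock: 133/133 (binding)
catalyst: 131/131 (binding)
reactor time: 133/154 (slack 21)
By complementary slackness, a constraint with positive slack has shadow price 0 → reactor time.

reactor time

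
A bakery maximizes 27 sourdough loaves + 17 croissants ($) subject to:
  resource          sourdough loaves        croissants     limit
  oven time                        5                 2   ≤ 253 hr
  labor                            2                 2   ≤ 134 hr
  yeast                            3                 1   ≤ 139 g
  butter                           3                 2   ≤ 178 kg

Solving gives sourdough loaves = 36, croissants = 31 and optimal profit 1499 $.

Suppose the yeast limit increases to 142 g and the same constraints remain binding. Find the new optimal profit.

1514

At the optimum: oven time uses 242 of 253 (slack = 11); labor uses 134 of 134 (binding); yeast uses 139 of 139 (binding); butter uses 170 of 178 (slack = 8).
By complementary slackness, y = 0 for the non-binding constraints.
Dual feasibility on the basic columns requires 2·y_labor + 3·y_yeast = 27, 2·y_labor + 1·y_yeast = 17.
→ y_labor = 6 and y_yeast = 5.
Δz = y_yeast·Δb = 5 × (3) = 15, so new z* = 1499 + 15 = 1514.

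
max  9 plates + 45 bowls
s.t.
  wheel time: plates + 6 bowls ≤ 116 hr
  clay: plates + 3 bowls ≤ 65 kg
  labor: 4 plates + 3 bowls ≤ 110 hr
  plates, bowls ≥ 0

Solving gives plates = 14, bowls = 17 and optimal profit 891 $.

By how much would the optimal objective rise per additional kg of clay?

At the optimum: wheel time uses 116 of 116 (binding); clay uses 65 of 65 (binding); labor uses 107 of 110 (slack = 3).
By complementary slackness, y = 0 for the non-binding constraint.
From A_Bᵀ y = c: 1·y_wheel time + 1·y_clay = 9; 6·y_wheel time + 3·y_clay = 45.
This yields shadow prices y_wheel time = 6, y_clay = 3.
Shadow price of clay = 3.

3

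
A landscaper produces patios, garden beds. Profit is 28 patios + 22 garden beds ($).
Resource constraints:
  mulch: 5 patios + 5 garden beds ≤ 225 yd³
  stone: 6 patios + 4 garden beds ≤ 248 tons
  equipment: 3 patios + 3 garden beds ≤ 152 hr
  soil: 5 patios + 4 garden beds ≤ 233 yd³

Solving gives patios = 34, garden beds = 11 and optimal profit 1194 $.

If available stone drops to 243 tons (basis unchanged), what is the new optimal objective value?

1179

At the optimum: mulch uses 225 of 225 (binding); stone uses 248 of 248 (binding); equipment uses 135 of 152 (slack = 17); soil uses 214 of 233 (slack = 19).
By complementary slackness, y = 0 for the non-binding constraints.
From A_Bᵀ y = c: 5·y_mulch + 6·y_stone = 28; 5·y_mulch + 4·y_stone = 22.
→ y_mulch = 2 and y_stone = 3.
Δz = y_stone·Δb = 3 × (-5) = -15, so new z* = 1194 − 15 = 1179.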